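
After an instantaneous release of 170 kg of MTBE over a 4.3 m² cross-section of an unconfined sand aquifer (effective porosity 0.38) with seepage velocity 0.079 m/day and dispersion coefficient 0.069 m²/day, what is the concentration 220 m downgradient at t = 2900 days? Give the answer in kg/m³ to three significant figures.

For an instantaneous plane source, C(x,t) = M/(n_e·A·√(4πDt)) · exp(−(x−vt)²/(4Dt)), with n_e·A the pore (flow) area.
Plume center vt = 0.079 × 2900 = 229.1 m, so the well at 220 m is 9.1 m upgradient of the peak.
√(4πDt) = 50.15 m, giving peak height M/(n_e·A·√(4πDt)) = 170/(0.38 × 4.3 × 50.15) = 2.075 kg/m³.
(x−vt)²/(4Dt) = (-9.1)²/(4 × 0.069 × 2900) = 0.1035; exp(−0.1035) = 0.9017.
C = 2.075 × 0.9017 = 1.87 kg/m³.

1.87 kg/m³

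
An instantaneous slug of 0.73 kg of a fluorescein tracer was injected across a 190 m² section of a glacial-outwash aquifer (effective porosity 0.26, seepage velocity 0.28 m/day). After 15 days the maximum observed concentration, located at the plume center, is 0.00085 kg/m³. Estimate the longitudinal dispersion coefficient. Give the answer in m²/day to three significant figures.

1.60 m²/day

At the plume center C_max = M/(n_e·A·√(4πDt)), so D = M²/(4πt·(n_e·A·C_max)²).
n_e·A·C_max = 0.26 × 190 × 0.00085 = 0.04199 kg/m.
D = 0.73²/(4π × 15 × 0.04199²) = 1.60 m²/day.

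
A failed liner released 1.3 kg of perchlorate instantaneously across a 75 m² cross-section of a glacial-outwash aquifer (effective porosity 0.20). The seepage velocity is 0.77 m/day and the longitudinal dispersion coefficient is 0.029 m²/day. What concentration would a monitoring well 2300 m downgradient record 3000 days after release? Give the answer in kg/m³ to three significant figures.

For an instantaneous plane source, C(x,t) = M/(n_e·A·√(4πDt)) · exp(−(x−vt)²/(4Dt)), with n_e·A the pore (flow) area.
Plume center vt = 0.77 × 3000 = 2310 m, so the well at 2300 m is 10 m upgradient of the peak.
√(4πDt) = 33.06 m, giving peak height M/(n_e·A·√(4πDt)) = 1.3/(0.20 × 75 × 33.06) = 0.002621 kg/m³.
(x−vt)²/(4Dt) = (-10)²/(4 × 0.029 × 3000) = 0.2874; exp(−0.2874) = 0.7502.
C = 0.002621 × 0.7502 = 0.00197 kg/m³.

0.00197 kg/m³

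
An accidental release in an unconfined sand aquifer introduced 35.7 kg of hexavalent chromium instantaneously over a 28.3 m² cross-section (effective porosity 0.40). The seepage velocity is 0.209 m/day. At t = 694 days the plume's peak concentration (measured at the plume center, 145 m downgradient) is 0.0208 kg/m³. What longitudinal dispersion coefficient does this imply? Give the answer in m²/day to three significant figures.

At the plume center C_max = M/(n_e·A·√(4πDt)), so D = M²/(4πt·(n_e·A·C_max)²).
n_e·A·C_max = 0.40 × 28.3 × 0.0208 = 0.2355 kg/m.
D = 35.7²/(4π × 694 × 0.2355²) = 2.64 m²/day.

2.64 m²/day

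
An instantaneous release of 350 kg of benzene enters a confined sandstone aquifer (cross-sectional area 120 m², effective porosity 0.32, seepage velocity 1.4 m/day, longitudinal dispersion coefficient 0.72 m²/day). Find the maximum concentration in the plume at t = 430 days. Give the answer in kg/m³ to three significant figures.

0.146 kg/m³

The peak of an instantaneous 1D plume sits at x = vt; there the Gaussian factor is 1 and C_max = M/(n_e·A·√(4πDt)), where n_e·A is the pore area the mass is dissolved in.
√(4πDt) = √(4π × 0.72 × 430) = 62.37 m, so C_max = 350/(0.32 × 120 × 62.37) = 0.146 kg/m³.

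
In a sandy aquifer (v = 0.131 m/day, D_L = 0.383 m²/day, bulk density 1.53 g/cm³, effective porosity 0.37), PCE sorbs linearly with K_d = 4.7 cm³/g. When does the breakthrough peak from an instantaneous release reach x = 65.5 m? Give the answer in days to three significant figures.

9770 days

Retardation factor R = 1 + ρ_b·K_d/n = 1 + 1.53 × 4.7/0.37 = 20.44.
Sorption retards both mechanisms: v_R = v/R = 0.006409 m/day, D_R = D/R = 0.01874 m²/day.
Peak time from v_R²t² + 2D_R t − x² = 0: t = (√(D_R² + v_R²x²) − D_R)/v_R².
√(D_R² + v_R²x²) = √(0.01874² + 0.006409² × 65.5²) = 0.4202; v_R² = 4.108e-05.
t = (0.4202 − 0.01874)/4.108e-05 = 9770 days.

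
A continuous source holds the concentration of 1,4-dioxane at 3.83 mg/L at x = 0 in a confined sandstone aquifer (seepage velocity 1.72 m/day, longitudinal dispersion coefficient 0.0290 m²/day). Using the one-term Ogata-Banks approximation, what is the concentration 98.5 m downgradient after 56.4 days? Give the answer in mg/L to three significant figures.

For a continuous step input, C/C₀ ≈ ½·erfc((x−vt)/(2√(Dt))).
vt = 1.72 × 56.4 = 97.008 m and 2√(Dt) = 2√(0.0290 × 56.4) = 2.558 m.
Argument (x−vt)/(2√(Dt)) = (98.5 − 97.008)/2.558 = 0.5833; ½·erfc(0.5833) = 0.2047.
C = 3.83 × 0.2047 = 0.784 mg/L.

0.784 mg/L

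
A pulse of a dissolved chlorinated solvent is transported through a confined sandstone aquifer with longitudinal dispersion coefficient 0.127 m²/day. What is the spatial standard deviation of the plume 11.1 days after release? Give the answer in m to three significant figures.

Dispersive spreading gives a Gaussian with σ² = 2Dt; advection only shifts the center.
σ = √(2 × 0.127 × 11.1) = 1.68 m.

1.68 m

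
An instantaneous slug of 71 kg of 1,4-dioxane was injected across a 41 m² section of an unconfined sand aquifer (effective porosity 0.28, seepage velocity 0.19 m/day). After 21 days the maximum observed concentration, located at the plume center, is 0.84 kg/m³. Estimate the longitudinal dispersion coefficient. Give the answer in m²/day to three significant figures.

0.205 m²/day

At the plume center C_max = M/(n_e·A·√(4πDt)), so D = M²/(4πt·(n_e·A·C_max)²).
n_e·A·C_max = 0.28 × 41 × 0.84 = 9.643 kg/m.
D = 71²/(4π × 21 × 9.643²) = 0.205 m²/day.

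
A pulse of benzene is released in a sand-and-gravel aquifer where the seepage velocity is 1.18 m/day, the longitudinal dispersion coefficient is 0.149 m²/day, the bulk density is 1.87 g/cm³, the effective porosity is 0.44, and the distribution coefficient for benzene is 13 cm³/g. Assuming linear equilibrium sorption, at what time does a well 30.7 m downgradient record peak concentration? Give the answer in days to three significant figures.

1460 days

Retardation factor R = 1 + ρ_b·K_d/n = 1 + 1.87 × 13/0.44 = 56.25.
Sorption retards both mechanisms: v_R = v/R = 0.02098 m/day, D_R = D/R = 0.002649 m²/day.
Peak time from v_R²t² + 2D_R t − x² = 0: t = (√(D_R² + v_R²x²) − D_R)/v_R².
√(D_R² + v_R²x²) = √(0.002649² + 0.02098² × 30.7²) = 0.6441; v_R² = 0.0004402.
t = (0.6441 − 0.002649)/0.0004402 = 1460 days.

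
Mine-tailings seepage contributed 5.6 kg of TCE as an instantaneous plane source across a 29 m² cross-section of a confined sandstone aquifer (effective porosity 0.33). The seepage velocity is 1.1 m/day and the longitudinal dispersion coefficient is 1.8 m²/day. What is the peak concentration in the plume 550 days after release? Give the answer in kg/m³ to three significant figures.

The peak of an instantaneous 1D plume sits at x = vt; there the Gaussian factor is 1 and C_max = M/(n_e·A·√(4πDt)), where n_e·A is the pore area the mass is dissolved in.
√(4πDt) = √(4π × 1.8 × 550) = 111.5 m, so C_max = 5.6/(0.33 × 29 × 111.5) = 0.00525 kg/m³.

0.00525 kg/m³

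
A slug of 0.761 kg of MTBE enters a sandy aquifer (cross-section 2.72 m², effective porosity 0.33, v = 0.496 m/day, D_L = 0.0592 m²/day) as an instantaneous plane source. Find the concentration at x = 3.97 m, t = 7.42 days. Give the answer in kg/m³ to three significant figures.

For an instantaneous plane source, C(x,t) = M/(n_e·A·√(4πDt)) · exp(−(x−vt)²/(4Dt)), with n_e·A the pore (flow) area.
Plume center vt = 0.496 × 7.42 = 3.68032 m, so the well at 3.97 m is 0.28968 m downgradient of the peak.
√(4πDt) = 2.349 m, giving peak height M/(n_e·A·√(4πDt)) = 0.761/(0.33 × 2.72 × 2.349) = 0.3609 kg/m³.
(x−vt)²/(4Dt) = (0.28968)²/(4 × 0.0592 × 7.42) = 0.04776; exp(−0.04776) = 0.9534.
C = 0.3609 × 0.9534 = 0.344 kg/m³.

0.344 kg/m³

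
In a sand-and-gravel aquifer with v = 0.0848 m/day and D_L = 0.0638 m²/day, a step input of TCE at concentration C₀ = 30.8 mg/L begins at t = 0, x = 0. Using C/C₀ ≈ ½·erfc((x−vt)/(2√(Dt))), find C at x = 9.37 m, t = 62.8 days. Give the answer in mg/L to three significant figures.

For a continuous step input, C/C₀ ≈ ½·erfc((x−vt)/(2√(Dt))).
vt = 0.0848 × 62.8 = 5.32544 m and 2√(Dt) = 2√(0.0638 × 62.8) = 4.003 m.
Argument (x−vt)/(2√(Dt)) = (9.37 − 5.32544)/4.003 = 1.010; ½·erfc(1.010) = 0.07659.
C = 30.8 × 0.07659 = 2.36 mg/L.

2.36 mg/L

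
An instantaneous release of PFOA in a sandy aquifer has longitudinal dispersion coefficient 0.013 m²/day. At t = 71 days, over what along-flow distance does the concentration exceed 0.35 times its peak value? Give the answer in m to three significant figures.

3.94 m

The plume is Gaussian with σ = √(2Dt) = √(2 × 0.013 × 71) = 1.359 m.
C/C_peak = exp(−Δx²/(2σ²)) = 0.35 ⇒ Δx = σ·√(−2 ln 0.35) = 1.359 × 1.449 = 1.969 m.
Width = 2Δx = 3.94 m.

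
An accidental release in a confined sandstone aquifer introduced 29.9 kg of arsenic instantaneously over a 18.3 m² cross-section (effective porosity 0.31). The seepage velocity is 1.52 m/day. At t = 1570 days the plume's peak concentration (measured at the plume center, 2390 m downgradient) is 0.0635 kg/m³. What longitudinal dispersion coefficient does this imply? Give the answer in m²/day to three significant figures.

0.349 m²/day

At the plume center C_max = M/(n_e·A·√(4πDt)), so D = M²/(4πt·(n_e·A·C_max)²).
n_e·A·C_max = 0.31 × 18.3 × 0.0635 = 0.3602 kg/m.
D = 29.9²/(4π × 1570 × 0.3602²) = 0.349 m²/day.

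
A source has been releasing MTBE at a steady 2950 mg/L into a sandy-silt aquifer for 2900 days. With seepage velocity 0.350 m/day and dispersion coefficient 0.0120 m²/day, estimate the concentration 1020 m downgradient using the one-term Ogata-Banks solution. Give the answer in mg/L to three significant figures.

810 mg/L

For a continuous step input, C/C₀ ≈ ½·erfc((x−vt)/(2√(Dt))).
vt = 0.350 × 2900 = 1015 m and 2√(Dt) = 2√(0.0120 × 2900) = 11.80 m.
Argument (x−vt)/(2√(Dt)) = (1020 − 1015)/11.80 = 0.4237; ½·erfc(0.4237) = 0.2745.
C = 2950 × 0.2745 = 810 mg/L.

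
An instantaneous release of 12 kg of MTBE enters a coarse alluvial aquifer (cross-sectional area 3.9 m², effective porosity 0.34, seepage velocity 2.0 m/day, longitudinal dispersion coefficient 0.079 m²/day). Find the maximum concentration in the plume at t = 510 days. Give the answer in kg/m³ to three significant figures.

The peak of an instantaneous 1D plume sits at x = vt; there the Gaussian factor is 1 and C_max = M/(n_e·A·√(4πDt)), where n_e·A is the pore area the mass is dissolved in.
√(4πDt) = √(4π × 0.079 × 510) = 22.50 m, so C_max = 12/(0.34 × 3.9 × 22.50) = 0.402 kg/m³.

0.402 kg/m³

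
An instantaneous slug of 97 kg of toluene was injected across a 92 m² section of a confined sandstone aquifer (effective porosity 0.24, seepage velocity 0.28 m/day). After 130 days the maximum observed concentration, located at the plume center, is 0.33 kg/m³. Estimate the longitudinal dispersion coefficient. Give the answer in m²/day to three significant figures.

At the plume center C_max = M/(n_e·A·√(4πDt)), so D = M²/(4πt·(n_e·A·C_max)²).
n_e·A·C_max = 0.24 × 92 × 0.33 = 7.286 kg/m.
D = 97²/(4π × 130 × 7.286²) = 0.108 m²/day.

0.108 m²/day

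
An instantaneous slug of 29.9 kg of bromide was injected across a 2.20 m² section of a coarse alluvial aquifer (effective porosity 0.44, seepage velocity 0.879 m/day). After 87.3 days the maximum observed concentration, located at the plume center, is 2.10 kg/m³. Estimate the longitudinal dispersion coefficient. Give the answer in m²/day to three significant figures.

At the plume center C_max = M/(n_e·A·√(4πDt)), so D = M²/(4πt·(n_e·A·C_max)²).
n_e·A·C_max = 0.44 × 2.20 × 2.10 = 2.033 kg/m.
D = 29.9²/(4π × 87.3 × 2.033²) = 0.197 m²/day.

0.197 m²/day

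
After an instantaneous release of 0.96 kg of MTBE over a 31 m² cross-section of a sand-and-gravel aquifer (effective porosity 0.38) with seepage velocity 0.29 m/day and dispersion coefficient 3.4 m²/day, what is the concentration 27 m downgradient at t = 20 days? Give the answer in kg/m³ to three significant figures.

0.000534 kg/m³

For an instantaneous plane source, C(x,t) = M/(n_e·A·√(4πDt)) · exp(−(x−vt)²/(4Dt)), with n_e·A the pore (flow) area.
Plume center vt = 0.29 × 20 = 5.8 m, so the well at 27 m is 21.2 m downgradient of the peak.
√(4πDt) = 29.23 m, giving peak height M/(n_e·A·√(4πDt)) = 0.96/(0.38 × 31 × 29.23) = 0.002788 kg/m³.
(x−vt)²/(4Dt) = (21.2)²/(4 × 3.4 × 20) = 1.652; exp(−1.652) = 0.1917.
C = 0.002788 × 0.1917 = 0.000534 kg/m³.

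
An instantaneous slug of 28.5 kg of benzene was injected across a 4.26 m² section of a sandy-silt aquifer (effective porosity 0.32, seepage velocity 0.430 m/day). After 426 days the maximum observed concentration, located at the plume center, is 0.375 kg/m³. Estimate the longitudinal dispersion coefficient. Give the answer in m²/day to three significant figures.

0.581 m²/day

At the plume center C_max = M/(n_e·A·√(4πDt)), so D = M²/(4πt·(n_e·A·C_max)²).
n_e·A·C_max = 0.32 × 4.26 × 0.375 = 0.5112 kg/m.
D = 28.5²/(4π × 426 × 0.5112²) = 0.581 m²/day.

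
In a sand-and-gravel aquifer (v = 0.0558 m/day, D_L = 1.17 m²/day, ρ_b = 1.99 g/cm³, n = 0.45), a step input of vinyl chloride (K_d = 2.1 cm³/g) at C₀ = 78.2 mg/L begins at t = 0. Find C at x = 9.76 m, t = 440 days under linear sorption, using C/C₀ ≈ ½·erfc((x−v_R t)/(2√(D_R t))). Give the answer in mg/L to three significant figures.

Retardation factor R = 1 + ρ_b·K_d/n = 1 + 1.99 × 2.1/0.45 = 10.29.
Sorption retards both mechanisms: v_R = v/R = 0.005423 m/day, D_R = D/R = 0.1137 m²/day.
v_R·t = 0.005423 × 440 = 2.38612 m; 2√(D_R t) = 14.15 m; argument = (9.76 − 2.38612)/14.15 = 0.5211.
C = C₀ × ½·erfc(0.5211) = 78.2 × 0.2306 = 18.0 mg/L.

18.0 mg/L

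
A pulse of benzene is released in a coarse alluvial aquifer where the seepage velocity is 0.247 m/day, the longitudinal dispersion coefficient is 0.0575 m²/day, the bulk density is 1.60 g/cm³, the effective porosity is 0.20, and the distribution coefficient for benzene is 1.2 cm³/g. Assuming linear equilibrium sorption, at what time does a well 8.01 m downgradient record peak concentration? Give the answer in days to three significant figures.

334 days

Retardation factor R = 1 + ρ_b·K_d/n = 1 + 1.60 × 1.2/0.20 = 10.60.
Sorption retards both mechanisms: v_R = v/R = 0.02330 m/day, D_R = D/R = 0.005425 m²/day.
Peak time from v_R²t² + 2D_R t − x² = 0: t = (√(D_R² + v_R²x²) − D_R)/v_R².
√(D_R² + v_R²x²) = √(0.005425² + 0.02330² × 8.01²) = 0.1867; v_R² = 0.0005429.
t = (0.1867 − 0.005425)/0.0005429 = 334 days.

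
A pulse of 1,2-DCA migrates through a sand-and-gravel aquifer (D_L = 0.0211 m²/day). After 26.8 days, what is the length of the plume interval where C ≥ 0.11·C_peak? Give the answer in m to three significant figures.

The plume is Gaussian with σ = √(2Dt) = √(2 × 0.0211 × 26.8) = 1.063 m.
C/C_peak = exp(−Δx²/(2σ²)) = 0.11 ⇒ Δx = σ·√(−2 ln 0.11) = 1.063 × 2.101 = 2.233 m.
Width = 2Δx = 4.47 m.

4.47 m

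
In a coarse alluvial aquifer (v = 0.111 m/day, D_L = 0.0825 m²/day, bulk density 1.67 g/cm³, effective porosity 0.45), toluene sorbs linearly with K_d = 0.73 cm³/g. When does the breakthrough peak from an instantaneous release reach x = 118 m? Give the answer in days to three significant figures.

Retardation factor R = 1 + ρ_b·K_d/n = 1 + 1.67 × 0.73/0.45 = 3.709.
Sorption retards both mechanisms: v_R = v/R = 0.02993 m/day, D_R = D/R = 0.02224 m²/day.
Peak time from v_R²t² + 2D_R t − x² = 0: t = (√(D_R² + v_R²x²) − D_R)/v_R².
√(D_R² + v_R²x²) = √(0.02224² + 0.02993² × 118²) = 3.532; v_R² = 0.0008958.
t = (3.532 − 0.02224)/0.0008958 = 3920 days.

3920 days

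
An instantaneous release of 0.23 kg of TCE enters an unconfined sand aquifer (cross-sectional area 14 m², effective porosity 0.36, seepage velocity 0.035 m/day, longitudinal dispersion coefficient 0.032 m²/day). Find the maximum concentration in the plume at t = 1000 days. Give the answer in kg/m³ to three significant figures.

0.00228 kg/m³

The peak of an instantaneous 1D plume sits at x = vt; there the Gaussian factor is 1 and C_max = M/(n_e·A·√(4πDt)), where n_e·A is the pore area the mass is dissolved in.
√(4πDt) = √(4π × 0.032 × 1000) = 20.05 m, so C_max = 0.23/(0.36 × 14 × 20.05) = 0.00228 kg/m³.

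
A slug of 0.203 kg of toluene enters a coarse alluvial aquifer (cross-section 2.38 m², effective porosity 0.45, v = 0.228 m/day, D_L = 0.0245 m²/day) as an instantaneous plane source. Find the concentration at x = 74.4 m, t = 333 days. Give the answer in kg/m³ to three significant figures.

For an instantaneous plane source, C(x,t) = M/(n_e·A·√(4πDt)) · exp(−(x−vt)²/(4Dt)), with n_e·A the pore (flow) area.
Plume center vt = 0.228 × 333 = 75.924 m, so the well at 74.4 m is 1.524 m upgradient of the peak.
√(4πDt) = 10.13 m, giving peak height M/(n_e·A·√(4πDt)) = 0.203/(0.45 × 2.38 × 10.13) = 0.01871 kg/m³.
(x−vt)²/(4Dt) = (-1.524)²/(4 × 0.0245 × 333) = 0.07117; exp(−0.07117) = 0.9313.
C = 0.01871 × 0.9313 = 0.0174 kg/m³.

0.0174 kg/m³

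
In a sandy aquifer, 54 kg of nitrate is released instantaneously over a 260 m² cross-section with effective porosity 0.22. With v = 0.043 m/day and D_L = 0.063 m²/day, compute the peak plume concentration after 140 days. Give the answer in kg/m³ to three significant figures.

0.0897 kg/m³

The peak of an instantaneous 1D plume sits at x = vt; there the Gaussian factor is 1 and C_max = M/(n_e·A·√(4πDt)), where n_e·A is the pore area the mass is dissolved in.
√(4πDt) = √(4π × 0.063 × 140) = 10.53 m, so C_max = 54/(0.22 × 260 × 10.53) = 0.0897 kg/m³.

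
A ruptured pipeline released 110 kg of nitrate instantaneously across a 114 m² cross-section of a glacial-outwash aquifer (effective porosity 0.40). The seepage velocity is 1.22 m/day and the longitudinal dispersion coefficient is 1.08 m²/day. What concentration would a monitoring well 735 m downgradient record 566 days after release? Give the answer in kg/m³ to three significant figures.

For an instantaneous plane source, C(x,t) = M/(n_e·A·√(4πDt)) · exp(−(x−vt)²/(4Dt)), with n_e·A the pore (flow) area.
Plume center vt = 1.22 × 566 = 690.52 m, so the well at 735 m is 44.48 m downgradient of the peak.
√(4πDt) = 87.64 m, giving peak height M/(n_e·A·√(4πDt)) = 110/(0.40 × 114 × 87.64) = 0.02752 kg/m³.
(x−vt)²/(4Dt) = (44.48)²/(4 × 1.08 × 566) = 0.8092; exp(−0.8092) = 0.4452.
C = 0.02752 × 0.4452 = 0.0123 kg/m³.

0.0123 kg/m³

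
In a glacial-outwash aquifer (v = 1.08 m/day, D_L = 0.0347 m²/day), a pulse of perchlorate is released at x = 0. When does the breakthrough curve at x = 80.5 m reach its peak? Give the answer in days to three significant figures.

For the 1D instantaneous-source solution, setting ∂C/∂t = 0 at fixed x gives v²t² + 2Dt − x² = 0, so t = (√(D² + v²x²) − D)/v².
√(D² + v²x²) = √(0.0347² + 1.08² × 80.5²) = 86.94; v² = 1.1664.
t = (86.94 − 0.0347)/1.1664 = 74.5 days (vs. the pure-advection estimate x/v = 74.5 d).

74.5 days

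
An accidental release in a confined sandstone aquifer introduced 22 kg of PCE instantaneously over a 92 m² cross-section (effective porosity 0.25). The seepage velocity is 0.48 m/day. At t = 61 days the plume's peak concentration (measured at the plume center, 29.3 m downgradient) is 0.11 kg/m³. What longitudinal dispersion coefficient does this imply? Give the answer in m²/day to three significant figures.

At the plume center C_max = M/(n_e·A·√(4πDt)), so D = M²/(4πt·(n_e·A·C_max)²).
n_e·A·C_max = 0.25 × 92 × 0.11 = 2.530 kg/m.
D = 22²/(4π × 61 × 2.530²) = 0.0986 m²/day.

0.0986 m²/day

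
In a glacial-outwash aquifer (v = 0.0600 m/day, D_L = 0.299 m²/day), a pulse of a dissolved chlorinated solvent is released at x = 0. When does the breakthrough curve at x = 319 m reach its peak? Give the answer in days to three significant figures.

For the 1D instantaneous-source solution, setting ∂C/∂t = 0 at fixed x gives v²t² + 2Dt − x² = 0, so t = (√(D² + v²x²) − D)/v².
√(D² + v²x²) = √(0.299² + 0.0600² × 319²) = 19.14; v² = 0.0036.
t = (19.14 − 0.299)/0.0036 = 5230 days (vs. the pure-advection estimate x/v = 5320 d).

5230 days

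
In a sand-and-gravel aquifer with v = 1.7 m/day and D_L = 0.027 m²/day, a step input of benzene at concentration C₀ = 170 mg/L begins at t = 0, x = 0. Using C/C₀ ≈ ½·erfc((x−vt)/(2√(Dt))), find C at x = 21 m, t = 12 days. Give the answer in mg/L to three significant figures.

38.8 mg/L

For a continuous step input, C/C₀ ≈ ½·erfc((x−vt)/(2√(Dt))).
vt = 1.7 × 12 = 20.4 m and 2√(Dt) = 2√(0.027 × 12) = 1.138 m.
Argument (x−vt)/(2√(Dt)) = (21 − 20.4)/1.138 = 0.5272; ½·erfc(0.5272) = 0.2280.
C = 170 × 0.2280 = 38.8 mg/L.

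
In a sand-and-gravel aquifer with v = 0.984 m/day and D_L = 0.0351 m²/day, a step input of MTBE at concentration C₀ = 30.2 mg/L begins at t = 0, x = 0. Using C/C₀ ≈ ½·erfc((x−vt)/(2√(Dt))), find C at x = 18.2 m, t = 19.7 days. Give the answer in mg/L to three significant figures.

25.5 mg/L

For a continuous step input, C/C₀ ≈ ½·erfc((x−vt)/(2√(Dt))).
vt = 0.984 × 19.7 = 19.3848 m and 2√(Dt) = 2√(0.0351 × 19.7) = 1.663 m.
Argument (x−vt)/(2√(Dt)) = (18.2 − 19.3848)/1.663 = -0.7124; ½·erfc(-0.7124) = 0.8431.
C = 30.2 × 0.8431 = 25.5 mg/L.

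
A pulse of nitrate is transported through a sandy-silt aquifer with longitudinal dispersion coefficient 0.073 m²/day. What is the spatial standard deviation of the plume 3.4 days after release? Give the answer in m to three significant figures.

Dispersive spreading gives a Gaussian with σ² = 2Dt; advection only shifts the center.
σ = √(2 × 0.073 × 3.4) = 0.705 m.

0.705 m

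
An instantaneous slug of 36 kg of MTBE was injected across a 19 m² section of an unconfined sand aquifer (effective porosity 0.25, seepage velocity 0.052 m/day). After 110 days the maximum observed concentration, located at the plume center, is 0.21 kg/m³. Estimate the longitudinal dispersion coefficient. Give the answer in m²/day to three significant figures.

0.942 m²/day

At the plume center C_max = M/(n_e·A·√(4πDt)), so D = M²/(4πt·(n_e·A·C_max)²).
n_e·A·C_max = 0.25 × 19 × 0.21 = 0.9975 kg/m.
D = 36²/(4π × 110 × 0.9975²) = 0.942 m²/day.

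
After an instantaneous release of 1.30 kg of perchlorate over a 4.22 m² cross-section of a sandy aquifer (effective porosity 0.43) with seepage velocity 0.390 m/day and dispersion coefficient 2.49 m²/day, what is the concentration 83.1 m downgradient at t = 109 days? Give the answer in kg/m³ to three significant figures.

For an instantaneous plane source, C(x,t) = M/(n_e·A·√(4πDt)) · exp(−(x−vt)²/(4Dt)), with n_e·A the pore (flow) area.
Plume center vt = 0.390 × 109 = 42.51 m, so the well at 83.1 m is 40.59 m downgradient of the peak.
√(4πDt) = 58.40 m, giving peak height M/(n_e·A·√(4πDt)) = 1.30/(0.43 × 4.22 × 58.40) = 0.01227 kg/m³.
(x−vt)²/(4Dt) = (40.59)²/(4 × 2.49 × 109) = 1.518; exp(−1.518) = 0.2191.
C = 0.01227 × 0.2191 = 0.00269 kg/m³.

0.00269 kg/m³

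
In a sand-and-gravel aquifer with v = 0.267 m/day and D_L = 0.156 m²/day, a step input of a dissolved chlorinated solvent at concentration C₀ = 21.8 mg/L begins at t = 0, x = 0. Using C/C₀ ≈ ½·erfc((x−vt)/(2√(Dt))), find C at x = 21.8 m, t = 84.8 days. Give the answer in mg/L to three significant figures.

For a continuous step input, C/C₀ ≈ ½·erfc((x−vt)/(2√(Dt))).
vt = 0.267 × 84.8 = 22.6416 m and 2√(Dt) = 2√(0.156 × 84.8) = 7.274 m.
Argument (x−vt)/(2√(Dt)) = (21.8 − 22.6416)/7.274 = -0.1157; ½·erfc(-0.1157) = 0.5650.
C = 21.8 × 0.5650 = 12.3 mg/L.

12.3 mg/L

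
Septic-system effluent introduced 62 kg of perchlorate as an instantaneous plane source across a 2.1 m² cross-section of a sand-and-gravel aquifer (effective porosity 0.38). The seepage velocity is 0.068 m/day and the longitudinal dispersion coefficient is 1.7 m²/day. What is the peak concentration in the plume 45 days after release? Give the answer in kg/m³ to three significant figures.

The peak of an instantaneous 1D plume sits at x = vt; there the Gaussian factor is 1 and C_max = M/(n_e·A·√(4πDt)), where n_e·A is the pore area the mass is dissolved in.
√(4πDt) = √(4π × 1.7 × 45) = 31.01 m, so C_max = 62/(0.38 × 2.1 × 31.01) = 2.51 kg/m³.

2.51 kg/m³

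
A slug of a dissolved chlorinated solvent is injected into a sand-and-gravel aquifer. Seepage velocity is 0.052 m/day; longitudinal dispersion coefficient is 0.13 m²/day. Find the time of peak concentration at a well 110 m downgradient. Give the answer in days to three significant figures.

2070 days

For the 1D instantaneous-source solution, setting ∂C/∂t = 0 at fixed x gives v²t² + 2Dt − x² = 0, so t = (√(D² + v²x²) − D)/v².
√(D² + v²x²) = √(0.13² + 0.052² × 110²) = 5.721; v² = 0.002704.
t = (5.721 − 0.13)/0.002704 = 2070 days (vs. the pure-advection estimate x/v = 2120 d).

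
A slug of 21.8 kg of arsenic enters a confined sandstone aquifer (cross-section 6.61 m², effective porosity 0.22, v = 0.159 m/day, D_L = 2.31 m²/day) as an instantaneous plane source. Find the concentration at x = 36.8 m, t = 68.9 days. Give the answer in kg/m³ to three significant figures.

0.117 kg/m³

For an instantaneous plane source, C(x,t) = M/(n_e·A·√(4πDt)) · exp(−(x−vt)²/(4Dt)), with n_e·A the pore (flow) area.
Plume center vt = 0.159 × 68.9 = 10.9551 m, so the well at 36.8 m is 25.8449 m downgradient of the peak.
√(4πDt) = 44.72 m, giving peak height M/(n_e·A·√(4πDt)) = 21.8/(0.22 × 6.61 × 44.72) = 0.3352 kg/m³.
(x−vt)²/(4Dt) = (25.8449)²/(4 × 2.31 × 68.9) = 1.049; exp(−1.049) = 0.3503.
C = 0.3352 × 0.3503 = 0.117 kg/m³.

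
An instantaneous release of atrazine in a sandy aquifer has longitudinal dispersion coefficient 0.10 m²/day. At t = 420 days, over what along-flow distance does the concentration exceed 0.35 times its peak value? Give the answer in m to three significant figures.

The plume is Gaussian with σ = √(2Dt) = √(2 × 0.10 × 420) = 9.165 m.
C/C_peak = exp(−Δx²/(2σ²)) = 0.35 ⇒ Δx = σ·√(−2 ln 0.35) = 9.165 × 1.449 = 13.28 m.
Width = 2Δx = 26.6 m.

26.6 m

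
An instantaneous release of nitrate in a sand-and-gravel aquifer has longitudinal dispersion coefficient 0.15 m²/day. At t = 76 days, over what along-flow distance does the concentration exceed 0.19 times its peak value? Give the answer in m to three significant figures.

The plume is Gaussian with σ = √(2Dt) = √(2 × 0.15 × 76) = 4.775 m.
C/C_peak = exp(−Δx²/(2σ²)) = 0.19 ⇒ Δx = σ·√(−2 ln 0.19) = 4.775 × 1.822 = 8.700 m.
Width = 2Δx = 17.4 m.

17.4 m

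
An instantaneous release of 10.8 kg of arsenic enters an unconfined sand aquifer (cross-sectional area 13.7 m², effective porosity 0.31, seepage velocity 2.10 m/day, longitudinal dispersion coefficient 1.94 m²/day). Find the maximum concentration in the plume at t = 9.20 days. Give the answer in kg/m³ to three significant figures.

0.170 kg/m³

The peak of an instantaneous 1D plume sits at x = vt; there the Gaussian factor is 1 and C_max = M/(n_e·A·√(4πDt)), where n_e·A is the pore area the mass is dissolved in.
√(4πDt) = √(4π × 1.94 × 9.20) = 14.98 m, so C_max = 10.8/(0.31 × 13.7 × 14.98) = 0.170 kg/m³.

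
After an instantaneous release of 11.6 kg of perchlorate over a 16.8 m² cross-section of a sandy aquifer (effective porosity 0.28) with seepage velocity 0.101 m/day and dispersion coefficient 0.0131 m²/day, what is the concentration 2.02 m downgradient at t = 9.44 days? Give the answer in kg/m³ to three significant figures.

For an instantaneous plane source, C(x,t) = M/(n_e·A·√(4πDt)) · exp(−(x−vt)²/(4Dt)), with n_e·A the pore (flow) area.
Plume center vt = 0.101 × 9.44 = 0.95344 m, so the well at 2.02 m is 1.06656 m downgradient of the peak.
√(4πDt) = 1.247 m, giving peak height M/(n_e·A·√(4πDt)) = 11.6/(0.28 × 16.8 × 1.247) = 1.978 kg/m³.
(x−vt)²/(4Dt) = (1.06656)²/(4 × 0.0131 × 9.44) = 2.300; exp(−2.300) = 0.1003.
C = 1.978 × 0.1003 = 0.198 kg/m³.

0.198 kg/m³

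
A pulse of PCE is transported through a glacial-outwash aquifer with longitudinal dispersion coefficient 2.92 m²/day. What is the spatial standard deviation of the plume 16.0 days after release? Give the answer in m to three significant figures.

9.67 m

Dispersive spreading gives a Gaussian with σ² = 2Dt; advection only shifts the center.
σ = √(2 × 2.92 × 16.0) = 9.67 m.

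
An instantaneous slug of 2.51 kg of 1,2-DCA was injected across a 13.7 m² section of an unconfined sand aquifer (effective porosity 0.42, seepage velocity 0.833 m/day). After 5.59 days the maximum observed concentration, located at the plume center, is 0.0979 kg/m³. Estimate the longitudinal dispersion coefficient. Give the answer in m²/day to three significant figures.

0.283 m²/day

At the plume center C_max = M/(n_e·A·√(4πDt)), so D = M²/(4πt·(n_e·A·C_max)²).
n_e·A·C_max = 0.42 × 13.7 × 0.0979 = 0.5633 kg/m.
D = 2.51²/(4π × 5.59 × 0.5633²) = 0.283 m²/day.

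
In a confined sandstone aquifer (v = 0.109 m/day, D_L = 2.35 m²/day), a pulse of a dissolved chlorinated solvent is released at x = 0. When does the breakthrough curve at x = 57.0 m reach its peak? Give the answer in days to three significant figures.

For the 1D instantaneous-source solution, setting ∂C/∂t = 0 at fixed x gives v²t² + 2Dt − x² = 0, so t = (√(D² + v²x²) − D)/v².
√(D² + v²x²) = √(2.35² + 0.109² × 57.0²) = 6.643; v² = 0.011881.
t = (6.643 − 2.35)/0.011881 = 361 days (vs. the pure-advection estimate x/v = 523 d).

361 days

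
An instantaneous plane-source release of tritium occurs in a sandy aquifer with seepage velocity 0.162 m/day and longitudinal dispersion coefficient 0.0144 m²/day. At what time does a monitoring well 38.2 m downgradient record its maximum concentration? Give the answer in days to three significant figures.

For the 1D instantaneous-source solution, setting ∂C/∂t = 0 at fixed x gives v²t² + 2Dt − x² = 0, so t = (√(D² + v²x²) − D)/v².
√(D² + v²x²) = √(0.0144² + 0.162² × 38.2²) = 6.188; v² = 0.026244.
t = (6.188 − 0.0144)/0.026244 = 235 days (vs. the pure-advection estimate x/v = 236 d).

235 days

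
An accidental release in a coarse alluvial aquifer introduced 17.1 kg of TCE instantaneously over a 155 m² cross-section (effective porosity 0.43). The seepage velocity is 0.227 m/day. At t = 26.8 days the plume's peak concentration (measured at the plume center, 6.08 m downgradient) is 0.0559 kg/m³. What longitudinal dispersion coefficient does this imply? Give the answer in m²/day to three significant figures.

At the plume center C_max = M/(n_e·A·√(4πDt)), so D = M²/(4πt·(n_e·A·C_max)²).
n_e·A·C_max = 0.43 × 155 × 0.0559 = 3.726 kg/m.
D = 17.1²/(4π × 26.8 × 3.726²) = 0.0625 m²/day.

0.0625 m²/day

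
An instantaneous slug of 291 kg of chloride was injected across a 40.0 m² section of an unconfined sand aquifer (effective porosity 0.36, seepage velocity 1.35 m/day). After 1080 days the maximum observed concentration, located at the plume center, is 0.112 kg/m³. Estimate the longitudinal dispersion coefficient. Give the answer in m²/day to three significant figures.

At the plume center C_max = M/(n_e·A·√(4πDt)), so D = M²/(4πt·(n_e·A·C_max)²).
n_e·A·C_max = 0.36 × 40.0 × 0.112 = 1.613 kg/m.
D = 291²/(4π × 1080 × 1.613²) = 2.40 m²/day.

2.40 m²/day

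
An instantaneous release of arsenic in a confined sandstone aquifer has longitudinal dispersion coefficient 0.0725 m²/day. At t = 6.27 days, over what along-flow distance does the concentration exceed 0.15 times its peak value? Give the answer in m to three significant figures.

3.71 m

The plume is Gaussian with σ = √(2Dt) = √(2 × 0.0725 × 6.27) = 0.9535 m.
C/C_peak = exp(−Δx²/(2σ²)) = 0.15 ⇒ Δx = σ·√(−2 ln 0.15) = 0.9535 × 1.948 = 1.857 m.
Width = 2Δx = 3.71 m.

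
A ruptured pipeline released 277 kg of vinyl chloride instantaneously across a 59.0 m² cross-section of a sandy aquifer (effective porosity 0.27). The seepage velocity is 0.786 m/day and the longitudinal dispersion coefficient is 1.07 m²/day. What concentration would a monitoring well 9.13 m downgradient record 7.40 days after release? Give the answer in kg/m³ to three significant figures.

For an instantaneous plane source, C(x,t) = M/(n_e·A·√(4πDt)) · exp(−(x−vt)²/(4Dt)), with n_e·A the pore (flow) area.
Plume center vt = 0.786 × 7.40 = 5.8164 m, so the well at 9.13 m is 3.3136 m downgradient of the peak.
√(4πDt) = 9.975 m, giving peak height M/(n_e·A·√(4πDt)) = 277/(0.27 × 59.0 × 9.975) = 1.743 kg/m³.
(x−vt)²/(4Dt) = (3.3136)²/(4 × 1.07 × 7.40) = 0.3467; exp(−0.3467) = 0.7070.
C = 1.743 × 0.7070 = 1.23 kg/m³.

1.23 kg/m³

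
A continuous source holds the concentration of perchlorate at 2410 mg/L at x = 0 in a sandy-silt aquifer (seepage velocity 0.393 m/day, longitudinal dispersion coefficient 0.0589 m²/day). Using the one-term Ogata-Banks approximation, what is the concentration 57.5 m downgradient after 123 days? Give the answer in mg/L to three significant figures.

For a continuous step input, C/C₀ ≈ ½·erfc((x−vt)/(2√(Dt))).
vt = 0.393 × 123 = 48.339 m and 2√(Dt) = 2√(0.0589 × 123) = 5.383 m.
Argument (x−vt)/(2√(Dt)) = (57.5 − 48.339)/5.383 = 1.702; ½·erfc(1.702) = 0.008042.
C = 2410 × 0.008042 = 19.4 mg/L.

19.4 mg/L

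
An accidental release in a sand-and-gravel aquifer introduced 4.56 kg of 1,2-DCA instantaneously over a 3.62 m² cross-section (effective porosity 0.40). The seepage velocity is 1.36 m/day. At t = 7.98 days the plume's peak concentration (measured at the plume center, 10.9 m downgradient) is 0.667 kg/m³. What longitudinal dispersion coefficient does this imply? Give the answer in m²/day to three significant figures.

At the plume center C_max = M/(n_e·A·√(4πDt)), so D = M²/(4πt·(n_e·A·C_max)²).
n_e·A·C_max = 0.40 × 3.62 × 0.667 = 0.9658 kg/m.
D = 4.56²/(4π × 7.98 × 0.9658²) = 0.222 m²/day.

0.222 m²/day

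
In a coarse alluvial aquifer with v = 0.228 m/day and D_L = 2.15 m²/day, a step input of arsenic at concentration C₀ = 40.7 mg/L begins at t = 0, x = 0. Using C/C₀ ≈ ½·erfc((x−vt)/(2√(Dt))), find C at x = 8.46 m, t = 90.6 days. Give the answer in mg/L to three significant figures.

29.8 mg/L

For a continuous step input, C/C₀ ≈ ½·erfc((x−vt)/(2√(Dt))).
vt = 0.228 × 90.6 = 20.6568 m and 2√(Dt) = 2√(2.15 × 90.6) = 27.91 m.
Argument (x−vt)/(2√(Dt)) = (8.46 − 20.6568)/27.91 = -0.4370; ½·erfc(-0.4370) = 0.7317.
C = 40.7 × 0.7317 = 29.8 mg/L.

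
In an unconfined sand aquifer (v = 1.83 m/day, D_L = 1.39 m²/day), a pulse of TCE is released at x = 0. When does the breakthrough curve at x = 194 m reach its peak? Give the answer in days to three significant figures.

For the 1D instantaneous-source solution, setting ∂C/∂t = 0 at fixed x gives v²t² + 2Dt − x² = 0, so t = (√(D² + v²x²) − D)/v².
√(D² + v²x²) = √(1.39² + 1.83² × 194²) = 355.0; v² = 3.3489.
t = (355.0 − 1.39)/3.3489 = 106 days (vs. the pure-advection estimate x/v = 106 d).

106 days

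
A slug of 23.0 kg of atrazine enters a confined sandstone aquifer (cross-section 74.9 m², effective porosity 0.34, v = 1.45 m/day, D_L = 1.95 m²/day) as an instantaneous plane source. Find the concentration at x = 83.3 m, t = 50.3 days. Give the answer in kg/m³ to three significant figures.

0.0196 kg/m³

For an instantaneous plane source, C(x,t) = M/(n_e·A·√(4πDt)) · exp(−(x−vt)²/(4Dt)), with n_e·A the pore (flow) area.
Plume center vt = 1.45 × 50.3 = 72.935 m, so the well at 83.3 m is 10.365 m downgradient of the peak.
√(4πDt) = 35.11 m, giving peak height M/(n_e·A·√(4πDt)) = 23.0/(0.34 × 74.9 × 35.11) = 0.02572 kg/m³.
(x−vt)²/(4Dt) = (10.365)²/(4 × 1.95 × 50.3) = 0.2738; exp(−0.2738) = 0.7605.
C = 0.02572 × 0.7605 = 0.0196 kg/m³.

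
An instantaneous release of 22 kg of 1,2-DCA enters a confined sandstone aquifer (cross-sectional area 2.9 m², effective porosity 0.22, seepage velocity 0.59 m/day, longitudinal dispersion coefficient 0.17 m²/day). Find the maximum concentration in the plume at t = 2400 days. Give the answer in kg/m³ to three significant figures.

0.482 kg/m³

The peak of an instantaneous 1D plume sits at x = vt; there the Gaussian factor is 1 and C_max = M/(n_e·A·√(4πDt)), where n_e·A is the pore area the mass is dissolved in.
√(4πDt) = √(4π × 0.17 × 2400) = 71.60 m, so C_max = 22/(0.22 × 2.9 × 71.60) = 0.482 kg/m³.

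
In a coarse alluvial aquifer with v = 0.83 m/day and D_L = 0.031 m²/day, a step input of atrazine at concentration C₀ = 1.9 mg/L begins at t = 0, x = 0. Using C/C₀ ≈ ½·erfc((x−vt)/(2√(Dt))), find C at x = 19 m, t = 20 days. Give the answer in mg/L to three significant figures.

0.0296 mg/L

For a continuous step input, C/C₀ ≈ ½·erfc((x−vt)/(2√(Dt))).
vt = 0.83 × 20 = 16.6 m and 2√(Dt) = 2√(0.031 × 20) = 1.575 m.
Argument (x−vt)/(2√(Dt)) = (19 − 16.6)/1.575 = 1.524; ½·erfc(1.524) = 0.01557.
C = 1.9 × 0.01557 = 0.0296 mg/L.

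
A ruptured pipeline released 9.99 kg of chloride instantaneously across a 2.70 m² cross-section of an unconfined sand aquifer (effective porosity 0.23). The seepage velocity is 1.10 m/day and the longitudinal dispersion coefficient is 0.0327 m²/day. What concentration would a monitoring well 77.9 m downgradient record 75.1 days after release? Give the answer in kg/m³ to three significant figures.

For an instantaneous plane source, C(x,t) = M/(n_e·A·√(4πDt)) · exp(−(x−vt)²/(4Dt)), with n_e·A the pore (flow) area.
Plume center vt = 1.10 × 75.1 = 82.61 m, so the well at 77.9 m is 4.71 m upgradient of the peak.
√(4πDt) = 5.555 m, giving peak height M/(n_e·A·√(4πDt)) = 9.99/(0.23 × 2.70 × 5.555) = 2.896 kg/m³.
(x−vt)²/(4Dt) = (-4.71)²/(4 × 0.0327 × 75.1) = 2.258; exp(−2.258) = 0.1046.
C = 2.896 × 0.1046 = 0.303 kg/m³.

0.303 kg/m³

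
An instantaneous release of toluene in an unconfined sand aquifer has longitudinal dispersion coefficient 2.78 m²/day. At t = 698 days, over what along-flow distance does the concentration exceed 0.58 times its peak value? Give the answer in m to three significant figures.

130 m

The plume is Gaussian with σ = √(2Dt) = √(2 × 2.78 × 698) = 62.30 m.
C/C_peak = exp(−Δx²/(2σ²)) = 0.58 ⇒ Δx = σ·√(−2 ln 0.58) = 62.30 × 1.044 = 65.04 m.
Width = 2Δx = 130 m.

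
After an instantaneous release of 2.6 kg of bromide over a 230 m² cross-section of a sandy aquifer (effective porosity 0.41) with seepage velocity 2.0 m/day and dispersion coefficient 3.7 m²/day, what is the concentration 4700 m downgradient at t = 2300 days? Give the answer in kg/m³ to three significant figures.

For an instantaneous plane source, C(x,t) = M/(n_e·A·√(4πDt)) · exp(−(x−vt)²/(4Dt)), with n_e·A the pore (flow) area.
Plume center vt = 2.0 × 2300 = 4600 m, so the well at 4700 m is 100 m downgradient of the peak.
√(4πDt) = 327.0 m, giving peak height M/(n_e·A·√(4πDt)) = 2.6/(0.41 × 230 × 327.0) = 8.432e-05 kg/m³.
(x−vt)²/(4Dt) = (100)²/(4 × 3.7 × 2300) = 0.2938; exp(−0.2938) = 0.7454.
C = 8.432e-05 × 0.7454 = 6.29e-05 kg/m³.

6.29e-05 kg/m³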